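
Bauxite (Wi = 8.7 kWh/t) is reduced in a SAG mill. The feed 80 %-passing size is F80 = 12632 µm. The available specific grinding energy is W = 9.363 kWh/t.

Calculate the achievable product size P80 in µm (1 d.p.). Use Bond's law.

W_Bond = 10·Wi·(1/√P₈₀ − 1/√F₈₀)
1/√P80 = 1/√F80 + W/(10·Wi)
  = 9.3630/(10·8.7) + 1/√12632 = 0.107621 + 0.008897 = 0.116518
P80 = (1/0.116518)² = 8.5824² = 73.66 µm

P80 = 73.7 µm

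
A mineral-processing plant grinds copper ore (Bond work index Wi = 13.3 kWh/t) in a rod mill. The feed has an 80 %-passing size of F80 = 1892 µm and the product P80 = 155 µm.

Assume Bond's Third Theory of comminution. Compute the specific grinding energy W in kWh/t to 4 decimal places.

W = 7.6251 kWh/t

W = 10 Wi / √P80 − 10 Wi / √F80
1/√155 = 0.080322;  1/√1892 = 0.022990
W = 10·13.3·(0.080322 − 0.022990) = 7.6251 kWh/t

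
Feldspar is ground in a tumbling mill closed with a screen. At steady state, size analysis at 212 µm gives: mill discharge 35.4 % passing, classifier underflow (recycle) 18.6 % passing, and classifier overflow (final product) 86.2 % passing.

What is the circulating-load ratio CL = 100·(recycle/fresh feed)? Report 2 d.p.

CL = 302.38 %

Two-product formula at 212 µm:
d + r·d = r·u + o → r(d−u) = o−d
r = (86.2 − 35.4)/(35.4 − 18.6) = 50.8/16.8 = 3.0238
CL = 100·r = 302.38 %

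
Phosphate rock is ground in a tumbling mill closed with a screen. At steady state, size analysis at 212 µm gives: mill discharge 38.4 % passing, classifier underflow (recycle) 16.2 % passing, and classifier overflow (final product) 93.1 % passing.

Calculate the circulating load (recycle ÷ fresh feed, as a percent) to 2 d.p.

Balance %-passing 212 µm (r = R/F):
d + r·d = r·u + o → r(d−u) = o−d
r = (93.1 − 38.4)/(38.4 − 16.2) = 54.7/22.2 = 2.4640
CL = 100·r = 246.40 %

CL = 246.40 %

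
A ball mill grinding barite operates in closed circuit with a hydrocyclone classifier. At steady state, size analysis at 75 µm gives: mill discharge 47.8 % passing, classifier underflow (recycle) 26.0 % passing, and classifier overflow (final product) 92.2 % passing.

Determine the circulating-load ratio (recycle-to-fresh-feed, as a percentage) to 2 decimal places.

Mass balance on the −75 µm fraction:
d + r·d = r·u + o → r(d−u) = o−d
r = (92.2 − 47.8)/(47.8 − 26.0) = 44.4/21.8 = 2.0367
CL = 100·r = 203.67 %

CL = 203.67 %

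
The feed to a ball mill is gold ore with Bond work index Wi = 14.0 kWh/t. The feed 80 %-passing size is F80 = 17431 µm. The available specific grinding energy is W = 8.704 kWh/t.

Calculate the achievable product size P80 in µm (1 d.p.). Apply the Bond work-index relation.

P80 = 205.6 µm

W = 10·Wi·(P80^(-½) − F80^(-½))
⇒ 1/√P80 = W/(10 Wi) + 1/√F80
  = 8.7040/(10·14.0) + 1/√17431 = 0.062171 + 0.007574 = 0.069746
P80 = (1/0.069746)² = 14.3378² = 205.57 µm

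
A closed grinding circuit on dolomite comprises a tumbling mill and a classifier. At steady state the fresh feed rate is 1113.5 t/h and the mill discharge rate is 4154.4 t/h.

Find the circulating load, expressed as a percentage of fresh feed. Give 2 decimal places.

Steady state: M = F + R.
R = M − F = 4154.4 − 1113.5 = 3040.9 t/h
CL = 100·R/F = 100·3040.9/1113.5 = 273.09 %

CL = 273.09 %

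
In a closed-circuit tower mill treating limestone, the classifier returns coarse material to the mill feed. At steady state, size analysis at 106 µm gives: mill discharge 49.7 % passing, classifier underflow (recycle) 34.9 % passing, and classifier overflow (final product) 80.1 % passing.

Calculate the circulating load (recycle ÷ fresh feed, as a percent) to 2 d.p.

CL = 205.41 %

Balance %-passing 106 µm (r = R/F):
(1+r)·d = r·u + o ⇒ r = (o−d)/(d−u)
r = (80.1 − 49.7)/(49.7 − 34.9) = 30.4/14.8 = 2.0541
CL = 100·r = 205.41 %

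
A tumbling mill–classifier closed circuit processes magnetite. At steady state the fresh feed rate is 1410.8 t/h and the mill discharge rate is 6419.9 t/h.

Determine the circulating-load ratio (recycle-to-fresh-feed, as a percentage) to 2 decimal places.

M = F + R at steady state, so:
R = M − F = 6419.9 − 1410.8 = 5009.1 t/h
CL = 100·R/F = 100·5009.1/1410.8 = 355.05 %

CL = 355.05 %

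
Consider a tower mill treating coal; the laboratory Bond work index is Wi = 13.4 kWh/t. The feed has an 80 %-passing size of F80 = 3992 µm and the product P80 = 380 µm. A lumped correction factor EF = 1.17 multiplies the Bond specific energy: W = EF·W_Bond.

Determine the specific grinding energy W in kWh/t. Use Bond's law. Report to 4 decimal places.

W = 5.5613 kWh/t

W = 10·Wi·[P80^(−½) − F80^(−½)]
1/√380 = 0.051299;  1/√3992 = 0.015827
W = 10·13.4·(0.051299 − 0.015827) = 4.7532 kWh/t
Apply correction: 4.7532 × 1.17 = 5.5613 kWh/t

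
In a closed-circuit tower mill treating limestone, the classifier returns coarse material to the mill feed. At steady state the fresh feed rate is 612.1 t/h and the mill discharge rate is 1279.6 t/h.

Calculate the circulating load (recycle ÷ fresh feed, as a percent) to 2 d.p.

CL = 109.05 %

Discharge = new feed + return, hence
R = M − F = 1279.6 − 612.1 = 667.5 t/h
CL = 100·R/F = 100·667.5/612.1 = 109.05 %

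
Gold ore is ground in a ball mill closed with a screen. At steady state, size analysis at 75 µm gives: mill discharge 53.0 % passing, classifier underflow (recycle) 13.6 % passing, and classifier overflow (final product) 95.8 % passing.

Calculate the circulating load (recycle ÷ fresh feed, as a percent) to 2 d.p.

CL = 108.63 %

Mass balance on the −75 µm fraction:
r = (o − d)/(d − u)
r = (95.8 − 53.0)/(53.0 − 13.6) = 42.8/39.4 = 1.0863
CL = 100·r = 108.63 %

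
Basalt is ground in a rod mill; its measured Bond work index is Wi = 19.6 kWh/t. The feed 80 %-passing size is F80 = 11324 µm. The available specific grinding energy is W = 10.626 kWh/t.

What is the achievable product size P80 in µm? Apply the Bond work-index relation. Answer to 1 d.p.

W = 10·Wi·(P80^(-½) − F80^(-½))
⇒ 1/√P80 = W/(10·Wi) + 1/√F80
  = 10.6260/(10·19.6) + 1/√11324 = 0.054214 + 0.009397 = 0.063612
P80 = (1/0.063612)² = 15.7204² = 247.13 µm

P80 = 247.1 µm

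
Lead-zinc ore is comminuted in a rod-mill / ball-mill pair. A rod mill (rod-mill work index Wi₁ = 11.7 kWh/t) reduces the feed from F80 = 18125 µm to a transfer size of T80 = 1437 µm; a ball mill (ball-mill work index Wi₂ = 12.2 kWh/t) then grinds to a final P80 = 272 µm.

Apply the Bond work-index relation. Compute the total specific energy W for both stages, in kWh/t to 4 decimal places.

W = 6.3964 kWh/t

Bond:  W = 10 Wi (1/√P − 1/√F)
Stage 1 (18125→1437 µm, Wi₁=11.7): W₁ = 10·11.7·(0.026380 − 0.007428) = 2.2174 kWh/t
Stage 2 (1437→272 µm, Wi₂=12.2): W₂ = 10·12.2·(0.060634 − 0.026380) = 4.1790 kWh/t
W = W₁ + W₂ = 2.2174 + 4.1790 = 6.3964 kWh/t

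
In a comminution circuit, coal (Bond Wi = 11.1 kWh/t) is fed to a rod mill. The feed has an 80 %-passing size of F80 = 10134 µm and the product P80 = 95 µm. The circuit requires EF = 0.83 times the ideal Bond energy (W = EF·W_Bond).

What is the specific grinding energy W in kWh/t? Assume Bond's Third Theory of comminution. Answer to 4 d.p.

W = 10 Wi (1/√P80 − 1/√F80)  [Bond]
1/√95 = 0.102598;  1/√10134 = 0.009934
W = 10·11.1·(0.102598 − 0.009934) = 10.2857 kWh/t
Corrected W = EF·W_Bond = 0.83·10.2857 = 8.5371 kWh/t

W = 8.5371 kWh/t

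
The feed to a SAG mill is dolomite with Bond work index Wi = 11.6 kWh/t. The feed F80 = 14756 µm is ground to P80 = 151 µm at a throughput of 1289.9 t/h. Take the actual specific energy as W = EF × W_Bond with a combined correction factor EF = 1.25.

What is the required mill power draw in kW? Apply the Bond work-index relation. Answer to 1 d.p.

P = 13681.0 kW

Bond:  W = 10 Wi (1/√P − 1/√F)
W = 10·11.6·(1/√151 − 1/√14756) = 10·11.6·(0.073147) = 8.4850 kWh/t
Apply correction: 8.4850 × 1.25 = 10.6063 kWh/t
Mill draw = 10.6063 × 1289.9 = 13681.0 kW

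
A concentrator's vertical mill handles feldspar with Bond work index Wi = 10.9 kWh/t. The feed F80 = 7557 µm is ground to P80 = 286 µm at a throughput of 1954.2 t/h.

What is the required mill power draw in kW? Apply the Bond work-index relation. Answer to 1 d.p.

P = 10145.1 kW

W_Bond = 10·Wi·(1/√P₈₀ − 1/√F₈₀)
W = 10·10.9·(1/√286 − 1/√7557) = 10·10.9·(0.047628) = 5.1914 kWh/t
P = W·T = 5.1914·1954.2 = 10145.1 kW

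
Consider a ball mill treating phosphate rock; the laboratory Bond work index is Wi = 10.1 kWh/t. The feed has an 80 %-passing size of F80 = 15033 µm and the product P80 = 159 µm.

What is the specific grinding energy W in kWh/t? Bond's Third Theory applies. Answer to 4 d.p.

W = 10 Wi / √P80 − 10 Wi / √F80
1/√159 = 0.079305;  1/√15033 = 0.008156
W = 10·10.1·(0.079305 − 0.008156) = 7.1861 kWh/t

W = 7.1861 kWh/t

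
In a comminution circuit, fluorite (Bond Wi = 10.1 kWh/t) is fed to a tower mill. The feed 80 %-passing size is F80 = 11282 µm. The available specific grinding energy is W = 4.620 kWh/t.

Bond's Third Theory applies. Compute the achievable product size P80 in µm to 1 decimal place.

P80 = 328.7 µm

W = 10·Wi·(P80^(-½) − F80^(-½))
P80^-0.5 = F80^-0.5 + W/(10 Wi)
  = 4.6200/(10·10.1) + 1/√11282 = 0.045743 + 0.009415 = 0.055157
P80 = (1/0.055157)² = 18.1300² = 328.70 µm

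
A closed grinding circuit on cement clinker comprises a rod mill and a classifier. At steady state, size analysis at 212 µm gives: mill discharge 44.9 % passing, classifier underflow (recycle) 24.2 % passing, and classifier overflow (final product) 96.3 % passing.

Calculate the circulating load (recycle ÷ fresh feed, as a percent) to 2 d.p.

CL = 248.31 %

Balance %-passing 212 µm (r = R/F):
r = (o − d)/(d − u)
r = (96.3 − 44.9)/(44.9 − 24.2) = 51.4/20.7 = 2.4831
CL = 100·r = 248.31 %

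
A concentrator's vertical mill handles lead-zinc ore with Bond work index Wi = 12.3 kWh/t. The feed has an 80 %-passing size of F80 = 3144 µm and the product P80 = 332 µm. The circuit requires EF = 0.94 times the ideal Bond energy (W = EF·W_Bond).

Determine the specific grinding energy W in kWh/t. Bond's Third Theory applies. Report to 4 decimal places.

W = 4.2835 kWh/t

W = 10 Wi (P80^-0.5 − F80^-0.5)
1/√332 = 0.054882;  1/√3144 = 0.017834
W = 10·12.3·(0.054882 − 0.017834) = 4.5569 kWh/t
W_actual = 0.94 × 4.5569 = 4.2835 kWh/t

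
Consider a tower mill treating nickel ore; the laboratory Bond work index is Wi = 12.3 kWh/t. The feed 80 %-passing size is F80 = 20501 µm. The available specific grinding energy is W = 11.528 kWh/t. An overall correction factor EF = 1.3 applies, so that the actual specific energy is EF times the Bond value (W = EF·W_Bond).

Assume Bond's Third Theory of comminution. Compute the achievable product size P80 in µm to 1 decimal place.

P80 = 159.9 µm

Bond: W = 10·Wi·(1/√P80 − 1/√F80)
W_Bond = W / EF = 11.528 / 1.3 = 8.8677 kWh/t
⇒ 1/√P80 = W_Bond/(10 Wi) + 1/√F80
  = 8.8677/(10·12.3) + 1/√20501 = 0.072095 + 0.006984 = 0.079079
P80 = (1/0.079079)² = 12.6456² = 159.91 µm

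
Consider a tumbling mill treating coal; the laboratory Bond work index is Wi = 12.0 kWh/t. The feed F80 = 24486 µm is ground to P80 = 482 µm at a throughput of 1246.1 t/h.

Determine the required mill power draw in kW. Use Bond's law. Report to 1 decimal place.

W = 10·Wi·[P80^(−½) − F80^(−½)]
W = 10·12.0·(1/√482 − 1/√24486) = 10·12.0·(0.039158) = 4.6990 kWh/t
P = W·T = 4.6990·1246.1 = 5855.4 kW

P = 5855.4 kW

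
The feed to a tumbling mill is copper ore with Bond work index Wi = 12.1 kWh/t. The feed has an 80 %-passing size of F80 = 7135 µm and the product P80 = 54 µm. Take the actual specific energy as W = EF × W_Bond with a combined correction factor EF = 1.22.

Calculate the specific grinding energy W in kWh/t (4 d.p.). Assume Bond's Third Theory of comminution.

W = 18.3409 kWh/t

Bond:  W = 10 Wi (1/√P − 1/√F)
1/√54 = 0.136083;  1/√7135 = 0.011839
W = 10·12.1·(0.136083 − 0.011839) = 15.0335 kWh/t
W_actual = 1.22 × 15.0335 = 18.3409 kWh/t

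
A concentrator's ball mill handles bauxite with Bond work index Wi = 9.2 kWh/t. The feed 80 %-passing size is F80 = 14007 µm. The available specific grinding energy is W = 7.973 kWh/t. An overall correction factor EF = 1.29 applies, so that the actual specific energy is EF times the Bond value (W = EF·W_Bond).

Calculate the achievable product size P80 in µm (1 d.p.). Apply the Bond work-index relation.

W = 10·Wi·[P80^(−½) − F80^(−½)]
W_Bond = W / EF = 7.973 / 1.29 = 6.1806 kWh/t
1/√P80 = 1/√F80 + W_Bond/(10·Wi)
  = 6.1806/(10·9.2) + 1/√14007 = 0.067181 + 0.008449 = 0.075630
P80 = (1/0.075630)² = 13.2223² = 174.83 µm

P80 = 174.8 µm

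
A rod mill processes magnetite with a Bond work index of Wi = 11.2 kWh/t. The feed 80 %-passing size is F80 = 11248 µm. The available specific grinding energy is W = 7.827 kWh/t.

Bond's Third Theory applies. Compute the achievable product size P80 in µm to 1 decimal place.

P80 = 159.0 µm

Bond:  W = 10 Wi (1/√P − 1/√F)
⇒ 1/√P80 = W/(10 Wi) + 1/√F80
  = 7.8270/(10·11.2) + 1/√11248 = 0.069884 + 0.009429 = 0.079313
P80 = (1/0.079313)² = 12.6083² = 158.97 µm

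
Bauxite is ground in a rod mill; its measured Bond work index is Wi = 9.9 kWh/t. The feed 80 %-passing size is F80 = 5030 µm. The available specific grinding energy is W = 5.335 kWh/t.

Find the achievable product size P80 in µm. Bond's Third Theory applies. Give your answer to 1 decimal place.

W_Bond = 10·Wi·(1/√P₈₀ − 1/√F₈₀)
⇒ 1/√P80 = W/(10 Wi) + 1/√F80
  = 5.3350/(10·9.9) + 1/√5030 = 0.053889 + 0.014100 = 0.067989
P80 = (1/0.067989)² = 14.7083² = 216.33 µm

P80 = 216.3 µm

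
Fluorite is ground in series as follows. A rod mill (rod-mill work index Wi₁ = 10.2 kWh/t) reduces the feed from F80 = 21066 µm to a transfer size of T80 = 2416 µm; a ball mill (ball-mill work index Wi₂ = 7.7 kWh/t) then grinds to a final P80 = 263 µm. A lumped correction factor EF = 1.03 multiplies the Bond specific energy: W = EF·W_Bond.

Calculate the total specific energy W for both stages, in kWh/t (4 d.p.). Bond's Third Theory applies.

W = 4.6905 kWh/t

W_Bond = 10·Wi·(1/√P₈₀ − 1/√F₈₀)
Stage 1 (21066→2416 µm, Wi₁=10.2): W₁ = 10·10.2·(0.020345 − 0.006890) = 1.3724 kWh/t
Stage 2 (2416→263 µm, Wi₂=7.7): W₂ = 10·7.7·(0.061663 − 0.020345) = 3.1815 kWh/t
W = W₁ + W₂ = 1.3724 + 3.1815 = 4.5539 kWh/t
Corrected W = EF·W_Bond = 1.03·4.5539 = 4.6905 kWh/t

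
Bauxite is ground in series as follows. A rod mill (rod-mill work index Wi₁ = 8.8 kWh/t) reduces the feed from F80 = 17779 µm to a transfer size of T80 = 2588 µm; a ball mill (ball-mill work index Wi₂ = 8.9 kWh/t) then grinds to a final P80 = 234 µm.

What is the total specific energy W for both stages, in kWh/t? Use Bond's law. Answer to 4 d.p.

W = 10 Wi / √P80 − 10 Wi / √F80
Stage 1 (17779→2588 µm, Wi₁=8.8): W₁ = 10·8.8·(0.019657 − 0.007500) = 1.0698 kWh/t
Stage 2 (2588→234 µm, Wi₂=8.9): W₂ = 10·8.9·(0.065372 − 0.019657) = 4.0686 kWh/t
W = W₁ + W₂ = 1.0698 + 4.0686 = 5.1385 kWh/t

W = 5.1385 kWh/t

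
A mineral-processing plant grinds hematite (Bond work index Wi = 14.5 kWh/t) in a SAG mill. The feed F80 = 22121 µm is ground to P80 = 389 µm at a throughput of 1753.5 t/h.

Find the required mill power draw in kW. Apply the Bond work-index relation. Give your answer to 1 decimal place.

P = 11181.9 kW

W_Bond = 10·Wi·(1/√P₈₀ − 1/√F₈₀)
W = 10·14.5·(1/√389 − 1/√22121) = 10·14.5·(0.043978) = 6.3769 kWh/t
Mill draw = 6.3769 × 1753.5 = 11181.9 kW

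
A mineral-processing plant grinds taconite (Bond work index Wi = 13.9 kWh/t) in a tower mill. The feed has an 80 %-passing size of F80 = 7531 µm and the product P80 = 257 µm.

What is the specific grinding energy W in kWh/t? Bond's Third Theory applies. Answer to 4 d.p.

W = 10 Wi / √P80 − 10 Wi / √F80
1/√257 = 0.062378;  1/√7531 = 0.011523
W = 10·13.9·(0.062378 − 0.011523) = 7.0689 kWh/t

W = 7.0689 kWh/t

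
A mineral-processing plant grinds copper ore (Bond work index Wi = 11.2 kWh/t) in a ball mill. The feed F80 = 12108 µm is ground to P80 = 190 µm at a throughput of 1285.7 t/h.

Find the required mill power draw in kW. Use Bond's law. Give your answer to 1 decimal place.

W = 10 Wi (P80^-0.5 − F80^-0.5)
W = 10·11.2·(1/√190 − 1/√12108) = 10·11.2·(0.063460) = 7.1075 kWh/t
P_mill = W·ṁ = 7.1075·1285.7 = 9138.1 kW

P = 9138.1 kW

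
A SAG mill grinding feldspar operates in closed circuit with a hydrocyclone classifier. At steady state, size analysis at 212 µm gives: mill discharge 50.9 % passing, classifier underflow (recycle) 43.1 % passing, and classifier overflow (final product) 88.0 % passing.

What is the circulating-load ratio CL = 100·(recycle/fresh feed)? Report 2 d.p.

Let r = R/F. Size balance at 212 µm:
(1+r)·d = r·u + o ⇒ r = (o−d)/(d−u)
r = (88.0 − 50.9)/(50.9 − 43.1) = 37.1/7.8 = 4.7564
CL = 100·r = 475.64 %

CL = 475.64 %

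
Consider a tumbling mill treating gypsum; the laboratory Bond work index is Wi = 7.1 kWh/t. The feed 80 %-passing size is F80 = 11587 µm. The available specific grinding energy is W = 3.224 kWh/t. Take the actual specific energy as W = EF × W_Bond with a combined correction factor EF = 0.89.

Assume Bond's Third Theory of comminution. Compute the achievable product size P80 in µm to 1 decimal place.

W = 10·Wi·(P80^(-½) − F80^(-½))
W_Bond = W / EF = 3.224 / 0.89 = 3.6225 kWh/t
⇒ 1/√P80 = W_Bond/(10·Wi) + 1/√F80
  = 3.6225/(10·7.1) + 1/√11587 = 0.051021 + 0.009290 = 0.060311
P80 = (1/0.060311)² = 16.5808² = 274.92 µm

P80 = 274.9 µm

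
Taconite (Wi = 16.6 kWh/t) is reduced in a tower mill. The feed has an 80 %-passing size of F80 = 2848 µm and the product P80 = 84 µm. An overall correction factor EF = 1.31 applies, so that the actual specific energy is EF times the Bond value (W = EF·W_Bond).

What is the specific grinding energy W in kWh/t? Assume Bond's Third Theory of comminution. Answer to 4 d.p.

W = 10 Wi (1/√P80 − 1/√F80)  [Bond]
1/√84 = 0.109109;  1/√2848 = 0.018738
W = 10·16.6·(0.109109 − 0.018738) = 15.0015 kWh/t
Apply correction: 15.0015 × 1.31 = 19.6520 kWh/t

W = 19.6520 kWh/t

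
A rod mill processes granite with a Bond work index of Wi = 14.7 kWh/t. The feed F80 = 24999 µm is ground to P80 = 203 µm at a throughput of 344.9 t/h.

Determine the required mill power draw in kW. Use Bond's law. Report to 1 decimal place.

P = 3237.8 kW

W = 10·Wi·[P80^(−½) − F80^(−½)]
W = 10·14.7·(1/√203 − 1/√24999) = 10·14.7·(0.063862) = 9.3876 kWh/t
P = W·T = 9.3876·344.9 = 3237.8 kW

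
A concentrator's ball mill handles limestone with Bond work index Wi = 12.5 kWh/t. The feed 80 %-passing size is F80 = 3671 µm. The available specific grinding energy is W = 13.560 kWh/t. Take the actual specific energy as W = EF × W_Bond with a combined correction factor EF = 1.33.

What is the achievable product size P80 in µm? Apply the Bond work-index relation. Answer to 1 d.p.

W = 10 Wi (1/√P80 − 1/√F80)  [Bond]
W_Bond = W / EF = 13.560 / 1.33 = 10.1955 kWh/t
P80^-0.5 = F80^-0.5 + W_Bond/(10 Wi)
  = 10.1955/(10·12.5) + 1/√3671 = 0.081564 + 0.016505 = 0.098069
P80 = (1/0.098069)² = 10.1969² = 103.98 µm

P80 = 104.0 µm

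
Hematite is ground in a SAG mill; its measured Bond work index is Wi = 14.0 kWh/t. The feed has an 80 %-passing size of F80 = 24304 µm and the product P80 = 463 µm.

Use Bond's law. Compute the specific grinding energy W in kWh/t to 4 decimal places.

W = 5.6083 kWh/t

W = 10 Wi (1/√P80 − 1/√F80)  [Bond]
1/√463 = 0.046474;  1/√24304 = 0.006414
W = 10·14.0·(0.046474 − 0.006414) = 5.6083 kWh/t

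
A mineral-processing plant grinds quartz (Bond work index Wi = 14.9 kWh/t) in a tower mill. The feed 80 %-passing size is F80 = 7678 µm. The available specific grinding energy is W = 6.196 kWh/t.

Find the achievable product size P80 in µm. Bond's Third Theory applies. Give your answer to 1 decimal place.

P80 = 356.0 µm

W = 10·Wi·(P80^(-½) − F80^(-½))
⇒ 1/√P80 = W/(10·Wi) + 1/√F80
  = 6.1960/(10·14.9) + 1/√7678 = 0.041584 + 0.011412 = 0.052996
P80 = (1/0.052996)² = 18.8693² = 356.05 µm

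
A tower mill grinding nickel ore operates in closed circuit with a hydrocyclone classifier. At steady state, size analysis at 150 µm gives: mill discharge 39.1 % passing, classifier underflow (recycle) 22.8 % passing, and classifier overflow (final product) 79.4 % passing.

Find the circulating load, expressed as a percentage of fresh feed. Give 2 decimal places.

Let r = R/F. Size balance at 150 µm:
r = (o − d)/(d − u)
r = (79.4 − 39.1)/(39.1 − 22.8) = 40.3/16.3 = 2.4724
CL = 100·r = 247.24 %

CL = 247.24 %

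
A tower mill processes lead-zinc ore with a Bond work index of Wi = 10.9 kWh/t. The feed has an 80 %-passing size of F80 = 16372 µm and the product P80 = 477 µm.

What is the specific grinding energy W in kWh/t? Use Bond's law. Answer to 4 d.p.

W_Bond = 10·Wi·(1/√P₈₀ − 1/√F₈₀)
1/√477 = 0.045787;  1/√16372 = 0.007815
W = 10·10.9·(0.045787 − 0.007815) = 4.1389 kWh/t

W = 4.1389 kWh/t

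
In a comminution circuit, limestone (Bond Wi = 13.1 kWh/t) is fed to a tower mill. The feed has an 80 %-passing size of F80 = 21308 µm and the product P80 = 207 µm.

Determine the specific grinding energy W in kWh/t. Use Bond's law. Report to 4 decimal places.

W = 8.2077 kWh/t

W = 10 Wi (P80^-0.5 − F80^-0.5)
1/√207 = 0.069505;  1/√21308 = 0.006851
W = 10·13.1·(0.069505 − 0.006851) = 8.2077 kWh/t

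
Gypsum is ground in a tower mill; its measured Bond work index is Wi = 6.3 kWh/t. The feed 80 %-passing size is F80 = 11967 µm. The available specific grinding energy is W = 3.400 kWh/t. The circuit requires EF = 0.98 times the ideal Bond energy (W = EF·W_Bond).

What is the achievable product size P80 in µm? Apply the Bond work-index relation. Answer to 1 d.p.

P80 = 242.5 µm

W = 10 Wi / √P80 − 10 Wi / √F80
W_Bond = W / EF = 3.400 / 0.98 = 3.4694 kWh/t
⇒ 1/√P80 = W_Bond/(10 Wi) + 1/√F80
  = 3.4694/(10·6.3) + 1/√11967 = 0.055070 + 0.009141 = 0.064211
P80 = (1/0.064211)² = 15.5737² = 242.54 µm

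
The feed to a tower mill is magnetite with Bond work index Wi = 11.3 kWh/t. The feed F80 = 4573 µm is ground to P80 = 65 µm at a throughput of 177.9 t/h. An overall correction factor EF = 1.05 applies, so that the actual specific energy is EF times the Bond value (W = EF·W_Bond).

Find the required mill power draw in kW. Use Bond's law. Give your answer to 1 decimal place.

P = 2306.0 kW

W = 10 Wi (1/√P80 − 1/√F80)  [Bond]
W = 10·11.3·(1/√65 − 1/√4573) = 10·11.3·(0.109247) = 12.3449 kWh/t
Apply correction: 12.3449 × 1.05 = 12.9622 kWh/t
P = W·T = 12.9622·177.9 = 2306.0 kW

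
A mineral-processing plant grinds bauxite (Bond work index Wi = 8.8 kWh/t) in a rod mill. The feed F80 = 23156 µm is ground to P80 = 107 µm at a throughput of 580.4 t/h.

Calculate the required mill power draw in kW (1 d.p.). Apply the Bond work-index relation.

W = 10·Wi·[P80^(−½) − F80^(−½)]
W = 10·8.8·(1/√107 − 1/√23156) = 10·8.8·(0.090102) = 7.9290 kWh/t
P_mill = W·ṁ = 7.9290·580.4 = 4602.0 kW

P = 4602.0 kW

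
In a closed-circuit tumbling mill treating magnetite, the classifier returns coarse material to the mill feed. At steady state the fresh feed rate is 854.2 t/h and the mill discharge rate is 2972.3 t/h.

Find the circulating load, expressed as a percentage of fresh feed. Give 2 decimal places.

CL = 247.96 %

Steady state: M = F + R.
R = M − F = 2972.3 − 854.2 = 2118.1 t/h
CL = 100·R/F = 100·2118.1/854.2 = 247.96 %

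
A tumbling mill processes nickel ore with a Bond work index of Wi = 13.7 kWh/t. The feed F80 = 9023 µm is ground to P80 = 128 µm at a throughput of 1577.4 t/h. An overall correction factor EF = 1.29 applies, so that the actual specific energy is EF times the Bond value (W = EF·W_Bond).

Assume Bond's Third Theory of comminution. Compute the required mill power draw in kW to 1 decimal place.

W = 10 Wi (1/√P80 − 1/√F80)  [Bond]
W = 10·13.7·(1/√128 − 1/√9023) = 10·13.7·(0.077861) = 10.6669 kWh/t
With EF = 1.29: W = 10.6669·1.29 = 13.7604 kWh/t
Power = W × throughput = 13.7604 kWh/t × 1577.4 t/h = 21705.6 kW

P = 21705.6 kW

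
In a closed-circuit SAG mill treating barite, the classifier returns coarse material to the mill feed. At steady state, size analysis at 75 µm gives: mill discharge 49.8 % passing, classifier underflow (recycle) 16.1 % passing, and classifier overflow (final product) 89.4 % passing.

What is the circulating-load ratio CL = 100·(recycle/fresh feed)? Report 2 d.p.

CL = 117.51 %

Mass balance on the −75 µm fraction:
(1+r)d = ru + o → r = (o−d)/(d−u)
r = (89.4 − 49.8)/(49.8 − 16.1) = 39.6/33.7 = 1.1751
CL = 100·r = 117.51 %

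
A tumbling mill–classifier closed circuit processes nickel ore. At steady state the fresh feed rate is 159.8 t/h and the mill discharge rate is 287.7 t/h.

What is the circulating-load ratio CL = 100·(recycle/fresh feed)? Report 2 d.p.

CL = 80.04 %

Mill node: discharge = fresh + recycle.
R = M − F = 287.7 − 159.8 = 127.9 t/h
CL = 100·R/F = 100·127.9/159.8 = 80.04 %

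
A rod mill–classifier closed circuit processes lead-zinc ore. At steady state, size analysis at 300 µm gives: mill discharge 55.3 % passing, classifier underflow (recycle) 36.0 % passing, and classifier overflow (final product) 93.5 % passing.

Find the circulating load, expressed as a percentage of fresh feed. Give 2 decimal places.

Two-product formula at 300 µm:
r = (o − d)/(d − u)
r = (93.5 − 55.3)/(55.3 − 36.0) = 38.2/19.3 = 1.9793
CL = 100·r = 197.93 %

CL = 197.93 %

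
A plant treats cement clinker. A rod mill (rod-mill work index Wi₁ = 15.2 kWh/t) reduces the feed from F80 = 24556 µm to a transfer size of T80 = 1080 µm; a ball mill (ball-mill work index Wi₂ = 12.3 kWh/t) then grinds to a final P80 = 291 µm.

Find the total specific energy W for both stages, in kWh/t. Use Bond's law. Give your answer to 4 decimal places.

Bond:  W = 10 Wi (1/√P − 1/√F)
Stage 1 (24556→1080 µm, Wi₁=15.2): W₁ = 10·15.2·(0.030429 − 0.006381) = 3.6552 kWh/t
Stage 2 (1080→291 µm, Wi₂=12.3): W₂ = 10·12.3·(0.058621 − 0.030429) = 3.4676 kWh/t
W = W₁ + W₂ = 3.6552 + 3.4676 = 7.1228 kWh/t

W = 7.1228 kWh/t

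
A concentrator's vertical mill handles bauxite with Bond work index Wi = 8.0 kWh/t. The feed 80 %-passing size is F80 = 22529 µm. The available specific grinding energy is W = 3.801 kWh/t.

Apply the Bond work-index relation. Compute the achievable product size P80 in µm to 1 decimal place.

W = 10 Wi / √P80 − 10 Wi / √F80
⇒ 1/√P80 = W/(10 Wi) + 1/√F80
  = 3.8010/(10·8.0) + 1/√22529 = 0.047512 + 0.006662 = 0.054175
P80 = (1/0.054175)² = 18.4587² = 340.73 µm

P80 = 340.7 µm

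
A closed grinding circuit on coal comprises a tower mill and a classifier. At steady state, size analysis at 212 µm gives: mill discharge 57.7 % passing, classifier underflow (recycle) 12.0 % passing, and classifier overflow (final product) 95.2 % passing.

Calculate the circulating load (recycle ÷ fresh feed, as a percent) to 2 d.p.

CL = 82.06 %

Two-product formula at 212 µm:
Fd + Rd = Ru + Fo ⇒ R/F = (o−d)/(d−u)
r = (95.2 − 57.7)/(57.7 − 12.0) = 37.5/45.7 = 0.8206
CL = 100·r = 82.06 %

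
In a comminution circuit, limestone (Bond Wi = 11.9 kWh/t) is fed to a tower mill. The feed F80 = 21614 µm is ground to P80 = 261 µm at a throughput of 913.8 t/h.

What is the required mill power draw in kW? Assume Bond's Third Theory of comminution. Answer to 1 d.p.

P = 5991.3 kW

W = 10 Wi / √P80 − 10 Wi / √F80
W = 10·11.9·(1/√261 − 1/√21614) = 10·11.9·(0.055097) = 6.5565 kWh/t
P_mill = W·ṁ = 6.5565·913.8 = 5991.3 kW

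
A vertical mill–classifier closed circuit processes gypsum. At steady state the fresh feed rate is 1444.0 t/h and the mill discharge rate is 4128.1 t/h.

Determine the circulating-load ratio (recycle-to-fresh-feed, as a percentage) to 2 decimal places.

CL = 185.88 %

Mill node: discharge = fresh + recycle.
R = M − F = 4128.1 − 1444.0 = 2684.1 t/h
CL = 100·R/F = 100·2684.1/1444.0 = 185.88 %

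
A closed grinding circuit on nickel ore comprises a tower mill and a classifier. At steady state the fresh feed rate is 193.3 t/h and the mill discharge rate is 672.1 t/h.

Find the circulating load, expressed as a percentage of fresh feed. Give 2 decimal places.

CL = 247.70 %

Steady state: M = F + R.
R = M − F = 672.1 − 193.3 = 478.8 t/h
CL = 100·R/F = 100·478.8/193.3 = 247.70 %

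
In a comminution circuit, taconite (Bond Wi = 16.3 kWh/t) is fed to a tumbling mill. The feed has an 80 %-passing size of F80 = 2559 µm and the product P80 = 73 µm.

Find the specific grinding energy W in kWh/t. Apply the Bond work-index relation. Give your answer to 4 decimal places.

W = 15.8555 kWh/t

W = 10 Wi (1/√P80 − 1/√F80)  [Bond]
1/√73 = 0.117041;  1/√2559 = 0.019768
W = 10·16.3·(0.117041 − 0.019768) = 15.8555 kWh/t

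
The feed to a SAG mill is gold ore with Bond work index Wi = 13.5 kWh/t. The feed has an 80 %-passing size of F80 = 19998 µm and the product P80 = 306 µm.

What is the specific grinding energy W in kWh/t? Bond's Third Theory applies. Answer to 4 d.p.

W = 10 Wi / √P80 − 10 Wi / √F80
1/√306 = 0.057166;  1/√19998 = 0.007071
W = 10·13.5·(0.057166 − 0.007071) = 6.7628 kWh/t

W = 6.7628 kWh/t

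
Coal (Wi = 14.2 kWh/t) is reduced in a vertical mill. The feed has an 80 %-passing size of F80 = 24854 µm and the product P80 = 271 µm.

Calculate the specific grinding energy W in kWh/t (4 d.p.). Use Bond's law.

W_Bond = 10·Wi·(1/√P₈₀ − 1/√F₈₀)
1/√271 = 0.060746;  1/√24854 = 0.006343
W = 10·14.2·(0.060746 − 0.006343) = 7.7252 kWh/t

W = 7.7252 kWh/t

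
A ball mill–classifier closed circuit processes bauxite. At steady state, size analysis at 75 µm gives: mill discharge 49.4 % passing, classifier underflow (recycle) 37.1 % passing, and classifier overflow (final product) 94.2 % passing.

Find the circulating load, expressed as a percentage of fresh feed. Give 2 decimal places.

CL = 364.23 %

Classifier node, passing 75 µm:
Fd + Rd = Ru + Fo ⇒ R/F = (o−d)/(d−u)
r = (94.2 − 49.4)/(49.4 − 37.1) = 44.8/12.3 = 3.6423
CL = 100·r = 364.23 %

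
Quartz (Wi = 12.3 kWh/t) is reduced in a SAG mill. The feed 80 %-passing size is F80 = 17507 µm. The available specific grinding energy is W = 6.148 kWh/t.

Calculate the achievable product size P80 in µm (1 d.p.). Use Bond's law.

Bond:  W = 10 Wi (1/√P − 1/√F)
1/√P80 = 1/√F80 + W/(10·Wi)
  = 6.1480/(10·12.3) + 1/√17507 = 0.049984 + 0.007558 = 0.057542
P80 = (1/0.057542)² = 17.3788² = 302.02 µm

P80 = 302.0 µm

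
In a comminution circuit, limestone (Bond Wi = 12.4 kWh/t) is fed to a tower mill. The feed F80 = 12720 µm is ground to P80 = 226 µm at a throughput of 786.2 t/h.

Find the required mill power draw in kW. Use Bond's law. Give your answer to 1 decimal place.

Bond:  W = 10 Wi (1/√P − 1/√F)
W = 10·12.4·(1/√226 − 1/√12720) = 10·12.4·(0.057652) = 7.1489 kWh/t
Power = W × throughput = 7.1489 kWh/t × 786.2 t/h = 5620.5 kW

P = 5620.5 kW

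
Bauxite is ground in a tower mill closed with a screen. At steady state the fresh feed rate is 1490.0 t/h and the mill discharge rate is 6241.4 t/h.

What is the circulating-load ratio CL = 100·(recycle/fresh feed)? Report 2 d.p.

CL = 318.89 %

Discharge = new feed + return, hence
R = M − F = 6241.4 − 1490.0 = 4751.4 t/h
CL = 100·R/F = 100·4751.4/1490.0 = 318.89 %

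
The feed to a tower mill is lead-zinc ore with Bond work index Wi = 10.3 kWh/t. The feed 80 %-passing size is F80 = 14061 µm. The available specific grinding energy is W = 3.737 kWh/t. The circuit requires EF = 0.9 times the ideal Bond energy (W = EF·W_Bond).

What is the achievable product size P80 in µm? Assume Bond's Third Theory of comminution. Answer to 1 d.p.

W_Bond = 10·Wi·(1/√P₈₀ − 1/√F₈₀)
W_Bond = W / EF = 3.737 / 0.9 = 4.1522 kWh/t
⇒ 1/√P80 = W_Bond/(10 Wi) + 1/√F80
  = 4.1522/(10·10.3) + 1/√14061 = 0.040313 + 0.008433 = 0.048746
P80 = (1/0.048746)² = 20.5145² = 420.84 µm

P80 = 420.8 µm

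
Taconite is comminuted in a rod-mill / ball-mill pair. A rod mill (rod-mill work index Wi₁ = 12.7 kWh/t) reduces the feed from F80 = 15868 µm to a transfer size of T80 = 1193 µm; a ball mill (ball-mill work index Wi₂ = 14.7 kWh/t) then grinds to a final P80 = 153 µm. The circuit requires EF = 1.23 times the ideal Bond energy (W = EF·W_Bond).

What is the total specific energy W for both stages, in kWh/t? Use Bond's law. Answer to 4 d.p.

W = 10 Wi (1/√P80 − 1/√F80)  [Bond]
Stage 1 (15868→1193 µm, Wi₁=12.7): W₁ = 10·12.7·(0.028952 − 0.007939) = 2.6687 kWh/t
Stage 2 (1193→153 µm, Wi₂=14.7): W₂ = 10·14.7·(0.080845 − 0.028952) = 7.6283 kWh/t
W = W₁ + W₂ = 2.6687 + 7.6283 = 10.2970 kWh/t
W_actual = 1.23 × 10.2970 = 12.6653 kWh/t

W = 12.6653 kWh/t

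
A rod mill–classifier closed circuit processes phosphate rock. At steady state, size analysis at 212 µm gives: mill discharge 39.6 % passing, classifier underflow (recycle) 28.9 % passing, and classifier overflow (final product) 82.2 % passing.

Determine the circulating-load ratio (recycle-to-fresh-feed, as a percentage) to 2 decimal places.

CL = 398.13 %

Classifier node, passing 212 µm:
Fd + Rd = Ru + Fo ⇒ R/F = (o−d)/(d−u)
r = (82.2 − 39.6)/(39.6 − 28.9) = 42.6/10.7 = 3.9813
CL = 100·r = 398.13 %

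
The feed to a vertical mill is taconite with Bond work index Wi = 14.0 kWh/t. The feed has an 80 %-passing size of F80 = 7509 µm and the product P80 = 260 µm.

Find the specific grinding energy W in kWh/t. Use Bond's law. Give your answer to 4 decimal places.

W = 7.0668 kWh/t

W = 10·Wi·(P80^(-½) − F80^(-½))
1/√260 = 0.062017;  1/√7509 = 0.011540
W = 10·14.0·(0.062017 − 0.011540) = 7.0668 kWh/t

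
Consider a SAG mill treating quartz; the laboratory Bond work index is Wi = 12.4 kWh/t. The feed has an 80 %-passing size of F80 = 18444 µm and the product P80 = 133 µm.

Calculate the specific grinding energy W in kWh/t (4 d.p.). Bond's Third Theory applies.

W = 10·Wi·[P80^(−½) − F80^(−½)]
1/√133 = 0.086711;  1/√18444 = 0.007363
W = 10·12.4·(0.086711 − 0.007363) = 9.8391 kWh/t

W = 9.8391 kWh/t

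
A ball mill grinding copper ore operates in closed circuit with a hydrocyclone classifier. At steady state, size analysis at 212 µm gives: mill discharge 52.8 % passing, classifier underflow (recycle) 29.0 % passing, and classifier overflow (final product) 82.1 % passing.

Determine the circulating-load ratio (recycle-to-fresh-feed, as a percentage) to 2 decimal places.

Two-product formula at 212 µm:
r = (o − d)/(d − u)
r = (82.1 − 52.8)/(52.8 − 29.0) = 29.3/23.8 = 1.2311
CL = 100·r = 123.11 %

CL = 123.11 %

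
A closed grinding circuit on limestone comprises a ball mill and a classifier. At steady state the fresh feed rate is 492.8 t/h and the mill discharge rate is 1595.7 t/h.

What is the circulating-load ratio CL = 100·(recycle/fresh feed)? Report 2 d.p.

M = F + R at steady state, so:
R = M − F = 1595.7 − 492.8 = 1102.9 t/h
CL = 100·R/F = 100·1102.9/492.8 = 223.80 %

CL = 223.80 %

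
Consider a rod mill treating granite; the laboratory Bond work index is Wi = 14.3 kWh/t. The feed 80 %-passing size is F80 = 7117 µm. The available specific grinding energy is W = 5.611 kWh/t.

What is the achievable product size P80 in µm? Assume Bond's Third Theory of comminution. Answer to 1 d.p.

P80 = 383.1 µm

Bond:  W = 10 Wi (1/√P − 1/√F)
1/√P80 = 1/√F80 + W/(10·Wi)
  = 5.6110/(10·14.3) + 1/√7117 = 0.039238 + 0.011854 = 0.051091
P80 = (1/0.051091)² = 19.5728² = 383.09 µm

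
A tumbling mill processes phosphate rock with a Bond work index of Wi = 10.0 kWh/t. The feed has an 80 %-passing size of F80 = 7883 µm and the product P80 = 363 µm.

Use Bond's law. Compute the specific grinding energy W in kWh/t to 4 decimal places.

W = 4.1223 kWh/t

W_Bond = 10·Wi·(1/√P₈₀ − 1/√F₈₀)
1/√363 = 0.052486;  1/√7883 = 0.011263
W = 10·10.0·(0.052486 − 0.011263) = 4.1223 kWh/t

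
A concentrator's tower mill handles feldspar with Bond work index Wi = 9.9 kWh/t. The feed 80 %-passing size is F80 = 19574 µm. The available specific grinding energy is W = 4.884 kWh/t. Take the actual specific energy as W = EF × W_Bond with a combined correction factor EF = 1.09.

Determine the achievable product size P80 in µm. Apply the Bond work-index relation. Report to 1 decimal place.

P80 = 364.1 µm

W = 10 Wi (P80^-0.5 − F80^-0.5)
W_Bond = W / EF = 4.884 / 1.09 = 4.4807 kWh/t
1/√P80 = 1/√F80 + W_Bond/(10·Wi)
  = 4.4807/(10·9.9) + 1/√19574 = 0.045260 + 0.007148 = 0.052408
P80 = (1/0.052408)² = 19.0812² = 364.09 µm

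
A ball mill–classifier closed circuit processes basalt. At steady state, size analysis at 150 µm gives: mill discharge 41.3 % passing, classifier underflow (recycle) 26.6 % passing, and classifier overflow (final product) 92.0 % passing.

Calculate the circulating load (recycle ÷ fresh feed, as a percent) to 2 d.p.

CL = 344.90 %

Balance %-passing 150 µm (r = R/F):
Fd + Rd = Ru + Fo ⇒ R/F = (o−d)/(d−u)
r = (92.0 − 41.3)/(41.3 − 26.6) = 50.7/14.7 = 3.4490
CL = 100·r = 344.90 %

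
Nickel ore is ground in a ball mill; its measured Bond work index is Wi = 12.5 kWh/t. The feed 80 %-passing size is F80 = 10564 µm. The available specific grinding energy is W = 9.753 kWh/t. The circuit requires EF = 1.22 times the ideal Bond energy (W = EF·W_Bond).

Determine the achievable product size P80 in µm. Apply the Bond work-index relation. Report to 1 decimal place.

P80 = 184.2 µm

W = 10·Wi·[P80^(−½) − F80^(−½)]
W_Bond = W / EF = 9.753 / 1.22 = 7.9943 kWh/t
P80^-0.5 = F80^-0.5 + W_Bond/(10 Wi)
  = 7.9943/(10·12.5) + 1/√10564 = 0.063954 + 0.009729 = 0.073683
P80 = (1/0.073683)² = 13.5716² = 184.19 µm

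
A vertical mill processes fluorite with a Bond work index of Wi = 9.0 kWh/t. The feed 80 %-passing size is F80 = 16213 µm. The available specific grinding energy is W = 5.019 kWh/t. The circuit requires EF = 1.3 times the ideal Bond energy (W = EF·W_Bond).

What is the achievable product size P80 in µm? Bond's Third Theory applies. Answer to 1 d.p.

P80 = 388.2 µm

W = 10·Wi·[P80^(−½) − F80^(−½)]
W_Bond = W / EF = 5.019 / 1.3 = 3.8608 kWh/t
⇒ 1/√P80 = W_Bond/(10·Wi) + 1/√F80
  = 3.8608/(10·9.0) + 1/√16213 = 0.042897 + 0.007854 = 0.050751
P80 = (1/0.050751)² = 19.7040² = 388.25 µm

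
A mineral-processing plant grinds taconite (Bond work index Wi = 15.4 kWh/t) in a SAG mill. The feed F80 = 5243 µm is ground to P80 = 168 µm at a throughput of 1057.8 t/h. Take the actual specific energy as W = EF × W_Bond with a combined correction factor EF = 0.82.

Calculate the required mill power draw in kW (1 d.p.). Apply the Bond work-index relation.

P = 8461.0 kW

Bond: W = 10·Wi·(1/√P80 − 1/√F80)
W = 10·15.4·(1/√168 − 1/√5243) = 10·15.4·(0.063341) = 9.7545 kWh/t
Apply correction: 9.7545 × 0.82 = 7.9987 kWh/t
P = W·T = 7.9987·1057.8 = 8461.0 kW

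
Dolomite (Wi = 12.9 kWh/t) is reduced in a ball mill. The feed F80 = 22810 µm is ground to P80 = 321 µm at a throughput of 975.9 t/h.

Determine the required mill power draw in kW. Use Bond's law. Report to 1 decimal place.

P = 6193.0 kW

W = 10 Wi (1/√P80 − 1/√F80)  [Bond]
W = 10·12.9·(1/√321 − 1/√22810) = 10·12.9·(0.049193) = 6.3459 kWh/t
Power = W × throughput = 6.3459 kWh/t × 975.9 t/h = 6193.0 kW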